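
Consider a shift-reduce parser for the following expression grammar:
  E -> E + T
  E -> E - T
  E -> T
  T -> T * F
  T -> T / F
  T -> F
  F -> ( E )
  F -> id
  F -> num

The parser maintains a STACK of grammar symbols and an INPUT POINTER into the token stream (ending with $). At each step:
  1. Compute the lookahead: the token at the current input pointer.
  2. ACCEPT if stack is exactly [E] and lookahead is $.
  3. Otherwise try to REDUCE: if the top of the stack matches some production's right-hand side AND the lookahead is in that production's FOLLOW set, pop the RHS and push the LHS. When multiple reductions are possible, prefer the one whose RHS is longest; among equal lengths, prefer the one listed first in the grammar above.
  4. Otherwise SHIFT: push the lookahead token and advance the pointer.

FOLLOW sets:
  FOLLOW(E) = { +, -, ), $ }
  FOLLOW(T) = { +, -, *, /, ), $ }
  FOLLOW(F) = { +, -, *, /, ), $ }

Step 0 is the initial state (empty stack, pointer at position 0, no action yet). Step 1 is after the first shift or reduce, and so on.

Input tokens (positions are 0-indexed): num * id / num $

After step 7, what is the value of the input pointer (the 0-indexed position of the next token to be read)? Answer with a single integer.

Answer: 3

Derivation:
Step 1: shift num. Stack=[num] ptr=1 lookahead=* remaining=[* id / num $]
Step 2: reduce F->num. Stack=[F] ptr=1 lookahead=* remaining=[* id / num $]
Step 3: reduce T->F. Stack=[T] ptr=1 lookahead=* remaining=[* id / num $]
Step 4: shift *. Stack=[T *] ptr=2 lookahead=id remaining=[id / num $]
Step 5: shift id. Stack=[T * id] ptr=3 lookahead=/ remaining=[/ num $]
Step 6: reduce F->id. Stack=[T * F] ptr=3 lookahead=/ remaining=[/ num $]
Step 7: reduce T->T * F. Stack=[T] ptr=3 lookahead=/ remaining=[/ num $]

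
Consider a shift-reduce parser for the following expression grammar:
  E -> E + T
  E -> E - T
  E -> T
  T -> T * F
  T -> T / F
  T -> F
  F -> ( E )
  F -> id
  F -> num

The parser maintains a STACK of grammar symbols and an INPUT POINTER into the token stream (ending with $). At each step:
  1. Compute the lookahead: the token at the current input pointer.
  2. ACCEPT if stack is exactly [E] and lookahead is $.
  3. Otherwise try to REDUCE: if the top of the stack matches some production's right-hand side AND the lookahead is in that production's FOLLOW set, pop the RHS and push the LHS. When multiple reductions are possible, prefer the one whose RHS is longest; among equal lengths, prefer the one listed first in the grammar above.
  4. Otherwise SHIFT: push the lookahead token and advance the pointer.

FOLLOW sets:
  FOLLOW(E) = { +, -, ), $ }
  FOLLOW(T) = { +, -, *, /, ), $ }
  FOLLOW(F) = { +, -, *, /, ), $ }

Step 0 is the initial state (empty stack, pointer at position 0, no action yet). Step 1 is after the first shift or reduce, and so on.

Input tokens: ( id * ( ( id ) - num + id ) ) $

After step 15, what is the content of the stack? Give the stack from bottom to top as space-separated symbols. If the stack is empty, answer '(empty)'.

Step 1: shift (. Stack=[(] ptr=1 lookahead=id remaining=[id * ( ( id ) - num + id ) ) $]
Step 2: shift id. Stack=[( id] ptr=2 lookahead=* remaining=[* ( ( id ) - num + id ) ) $]
Step 3: reduce F->id. Stack=[( F] ptr=2 lookahead=* remaining=[* ( ( id ) - num + id ) ) $]
Step 4: reduce T->F. Stack=[( T] ptr=2 lookahead=* remaining=[* ( ( id ) - num + id ) ) $]
Step 5: shift *. Stack=[( T *] ptr=3 lookahead=( remaining=[( ( id ) - num + id ) ) $]
Step 6: shift (. Stack=[( T * (] ptr=4 lookahead=( remaining=[( id ) - num + id ) ) $]
Step 7: shift (. Stack=[( T * ( (] ptr=5 lookahead=id remaining=[id ) - num + id ) ) $]
Step 8: shift id. Stack=[( T * ( ( id] ptr=6 lookahead=) remaining=[) - num + id ) ) $]
Step 9: reduce F->id. Stack=[( T * ( ( F] ptr=6 lookahead=) remaining=[) - num + id ) ) $]
Step 10: reduce T->F. Stack=[( T * ( ( T] ptr=6 lookahead=) remaining=[) - num + id ) ) $]
Step 11: reduce E->T. Stack=[( T * ( ( E] ptr=6 lookahead=) remaining=[) - num + id ) ) $]
Step 12: shift ). Stack=[( T * ( ( E )] ptr=7 lookahead=- remaining=[- num + id ) ) $]
Step 13: reduce F->( E ). Stack=[( T * ( F] ptr=7 lookahead=- remaining=[- num + id ) ) $]
Step 14: reduce T->F. Stack=[( T * ( T] ptr=7 lookahead=- remaining=[- num + id ) ) $]
Step 15: reduce E->T. Stack=[( T * ( E] ptr=7 lookahead=- remaining=[- num + id ) ) $]

Answer: ( T * ( E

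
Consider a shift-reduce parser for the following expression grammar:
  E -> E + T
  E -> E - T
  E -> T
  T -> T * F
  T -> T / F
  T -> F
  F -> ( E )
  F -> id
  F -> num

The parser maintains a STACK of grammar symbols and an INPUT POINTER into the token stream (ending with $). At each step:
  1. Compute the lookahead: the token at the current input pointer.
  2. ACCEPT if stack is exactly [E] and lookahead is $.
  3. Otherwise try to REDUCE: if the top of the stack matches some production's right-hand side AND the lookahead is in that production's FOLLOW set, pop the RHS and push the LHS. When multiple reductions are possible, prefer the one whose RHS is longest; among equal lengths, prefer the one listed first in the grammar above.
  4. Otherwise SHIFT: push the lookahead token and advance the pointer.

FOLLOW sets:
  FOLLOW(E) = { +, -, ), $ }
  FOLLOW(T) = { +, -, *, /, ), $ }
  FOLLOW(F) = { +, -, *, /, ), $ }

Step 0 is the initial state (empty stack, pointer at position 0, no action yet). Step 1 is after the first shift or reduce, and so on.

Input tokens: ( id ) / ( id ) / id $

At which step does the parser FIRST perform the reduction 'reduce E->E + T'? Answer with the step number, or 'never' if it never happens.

Step 1: shift (. Stack=[(] ptr=1 lookahead=id remaining=[id ) / ( id ) / id $]
Step 2: shift id. Stack=[( id] ptr=2 lookahead=) remaining=[) / ( id ) / id $]
Step 3: reduce F->id. Stack=[( F] ptr=2 lookahead=) remaining=[) / ( id ) / id $]
Step 4: reduce T->F. Stack=[( T] ptr=2 lookahead=) remaining=[) / ( id ) / id $]
Step 5: reduce E->T. Stack=[( E] ptr=2 lookahead=) remaining=[) / ( id ) / id $]
Step 6: shift ). Stack=[( E )] ptr=3 lookahead=/ remaining=[/ ( id ) / id $]
Step 7: reduce F->( E ). Stack=[F] ptr=3 lookahead=/ remaining=[/ ( id ) / id $]
Step 8: reduce T->F. Stack=[T] ptr=3 lookahead=/ remaining=[/ ( id ) / id $]
Step 9: shift /. Stack=[T /] ptr=4 lookahead=( remaining=[( id ) / id $]
Step 10: shift (. Stack=[T / (] ptr=5 lookahead=id remaining=[id ) / id $]
Step 11: shift id. Stack=[T / ( id] ptr=6 lookahead=) remaining=[) / id $]
Step 12: reduce F->id. Stack=[T / ( F] ptr=6 lookahead=) remaining=[) / id $]
Step 13: reduce T->F. Stack=[T / ( T] ptr=6 lookahead=) remaining=[) / id $]
Step 14: reduce E->T. Stack=[T / ( E] ptr=6 lookahead=) remaining=[) / id $]
Step 15: shift ). Stack=[T / ( E )] ptr=7 lookahead=/ remaining=[/ id $]
Step 16: reduce F->( E ). Stack=[T / F] ptr=7 lookahead=/ remaining=[/ id $]
Step 17: reduce T->T / F. Stack=[T] ptr=7 lookahead=/ remaining=[/ id $]
Step 18: shift /. Stack=[T /] ptr=8 lookahead=id remaining=[id $]
Step 19: shift id. Stack=[T / id] ptr=9 lookahead=$ remaining=[$]
Step 20: reduce F->id. Stack=[T / F] ptr=9 lookahead=$ remaining=[$]
Step 21: reduce T->T / F. Stack=[T] ptr=9 lookahead=$ remaining=[$]
Step 22: reduce E->T. Stack=[E] ptr=9 lookahead=$ remaining=[$]
Step 23: accept. Stack=[E] ptr=9 lookahead=$ remaining=[$]

Answer: never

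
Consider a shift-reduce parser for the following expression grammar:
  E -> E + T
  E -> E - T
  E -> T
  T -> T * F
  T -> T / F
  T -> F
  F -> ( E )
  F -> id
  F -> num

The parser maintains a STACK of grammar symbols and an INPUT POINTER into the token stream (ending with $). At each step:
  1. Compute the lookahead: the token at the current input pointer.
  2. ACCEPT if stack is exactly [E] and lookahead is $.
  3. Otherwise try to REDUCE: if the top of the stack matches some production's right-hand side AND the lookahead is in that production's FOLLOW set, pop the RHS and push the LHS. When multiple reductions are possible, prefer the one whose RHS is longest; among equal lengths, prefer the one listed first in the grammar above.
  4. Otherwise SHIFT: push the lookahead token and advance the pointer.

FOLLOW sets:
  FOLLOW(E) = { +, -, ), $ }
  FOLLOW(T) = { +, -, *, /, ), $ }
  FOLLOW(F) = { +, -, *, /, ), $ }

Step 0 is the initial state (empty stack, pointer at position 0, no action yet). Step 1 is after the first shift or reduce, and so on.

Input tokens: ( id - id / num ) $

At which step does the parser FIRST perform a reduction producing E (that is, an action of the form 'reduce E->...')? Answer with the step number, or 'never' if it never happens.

Answer: 5

Derivation:
Step 1: shift (. Stack=[(] ptr=1 lookahead=id remaining=[id - id / num ) $]
Step 2: shift id. Stack=[( id] ptr=2 lookahead=- remaining=[- id / num ) $]
Step 3: reduce F->id. Stack=[( F] ptr=2 lookahead=- remaining=[- id / num ) $]
Step 4: reduce T->F. Stack=[( T] ptr=2 lookahead=- remaining=[- id / num ) $]
Step 5: reduce E->T. Stack=[( E] ptr=2 lookahead=- remaining=[- id / num ) $]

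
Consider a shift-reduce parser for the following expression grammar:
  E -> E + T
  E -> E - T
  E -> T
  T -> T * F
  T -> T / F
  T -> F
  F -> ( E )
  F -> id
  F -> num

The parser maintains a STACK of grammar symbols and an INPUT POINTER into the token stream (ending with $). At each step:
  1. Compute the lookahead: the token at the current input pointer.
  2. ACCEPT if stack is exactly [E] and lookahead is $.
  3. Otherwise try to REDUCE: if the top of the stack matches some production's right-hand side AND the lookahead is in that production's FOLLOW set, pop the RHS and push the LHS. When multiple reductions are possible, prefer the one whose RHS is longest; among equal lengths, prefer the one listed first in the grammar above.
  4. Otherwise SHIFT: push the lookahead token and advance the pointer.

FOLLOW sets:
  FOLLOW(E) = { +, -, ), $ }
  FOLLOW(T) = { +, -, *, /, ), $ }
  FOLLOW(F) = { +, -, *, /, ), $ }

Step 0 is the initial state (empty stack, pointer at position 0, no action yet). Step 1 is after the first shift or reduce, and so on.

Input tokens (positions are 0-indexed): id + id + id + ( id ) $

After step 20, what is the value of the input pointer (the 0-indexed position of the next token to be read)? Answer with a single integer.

Answer: 8

Derivation:
Step 1: shift id. Stack=[id] ptr=1 lookahead=+ remaining=[+ id + id + ( id ) $]
Step 2: reduce F->id. Stack=[F] ptr=1 lookahead=+ remaining=[+ id + id + ( id ) $]
Step 3: reduce T->F. Stack=[T] ptr=1 lookahead=+ remaining=[+ id + id + ( id ) $]
Step 4: reduce E->T. Stack=[E] ptr=1 lookahead=+ remaining=[+ id + id + ( id ) $]
Step 5: shift +. Stack=[E +] ptr=2 lookahead=id remaining=[id + id + ( id ) $]
Step 6: shift id. Stack=[E + id] ptr=3 lookahead=+ remaining=[+ id + ( id ) $]
Step 7: reduce F->id. Stack=[E + F] ptr=3 lookahead=+ remaining=[+ id + ( id ) $]
Step 8: reduce T->F. Stack=[E + T] ptr=3 lookahead=+ remaining=[+ id + ( id ) $]
Step 9: reduce E->E + T. Stack=[E] ptr=3 lookahead=+ remaining=[+ id + ( id ) $]
Step 10: shift +. Stack=[E +] ptr=4 lookahead=id remaining=[id + ( id ) $]
Step 11: shift id. Stack=[E + id] ptr=5 lookahead=+ remaining=[+ ( id ) $]
Step 12: reduce F->id. Stack=[E + F] ptr=5 lookahead=+ remaining=[+ ( id ) $]
Step 13: reduce T->F. Stack=[E + T] ptr=5 lookahead=+ remaining=[+ ( id ) $]
Step 14: reduce E->E + T. Stack=[E] ptr=5 lookahead=+ remaining=[+ ( id ) $]
Step 15: shift +. Stack=[E +] ptr=6 lookahead=( remaining=[( id ) $]
Step 16: shift (. Stack=[E + (] ptr=7 lookahead=id remaining=[id ) $]
Step 17: shift id. Stack=[E + ( id] ptr=8 lookahead=) remaining=[) $]
Step 18: reduce F->id. Stack=[E + ( F] ptr=8 lookahead=) remaining=[) $]
Step 19: reduce T->F. Stack=[E + ( T] ptr=8 lookahead=) remaining=[) $]
Step 20: reduce E->T. Stack=[E + ( E] ptr=8 lookahead=) remaining=[) $]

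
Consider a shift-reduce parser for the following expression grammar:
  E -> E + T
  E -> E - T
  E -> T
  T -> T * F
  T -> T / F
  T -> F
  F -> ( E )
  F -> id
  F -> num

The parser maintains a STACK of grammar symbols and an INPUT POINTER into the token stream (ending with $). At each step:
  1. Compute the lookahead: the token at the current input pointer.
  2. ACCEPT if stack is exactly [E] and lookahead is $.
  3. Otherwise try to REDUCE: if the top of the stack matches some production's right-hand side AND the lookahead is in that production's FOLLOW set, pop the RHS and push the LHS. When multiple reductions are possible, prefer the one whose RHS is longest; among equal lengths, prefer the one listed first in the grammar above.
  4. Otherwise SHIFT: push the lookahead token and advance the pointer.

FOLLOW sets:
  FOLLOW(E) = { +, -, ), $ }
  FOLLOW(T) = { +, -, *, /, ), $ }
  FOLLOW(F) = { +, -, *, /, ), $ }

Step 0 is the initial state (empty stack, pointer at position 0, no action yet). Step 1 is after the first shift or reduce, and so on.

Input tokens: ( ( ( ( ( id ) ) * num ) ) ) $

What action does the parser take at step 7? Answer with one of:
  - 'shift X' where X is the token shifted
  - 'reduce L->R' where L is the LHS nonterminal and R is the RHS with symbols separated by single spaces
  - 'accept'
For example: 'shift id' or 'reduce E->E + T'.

Step 1: shift (. Stack=[(] ptr=1 lookahead=( remaining=[( ( ( ( id ) ) * num ) ) ) $]
Step 2: shift (. Stack=[( (] ptr=2 lookahead=( remaining=[( ( ( id ) ) * num ) ) ) $]
Step 3: shift (. Stack=[( ( (] ptr=3 lookahead=( remaining=[( ( id ) ) * num ) ) ) $]
Step 4: shift (. Stack=[( ( ( (] ptr=4 lookahead=( remaining=[( id ) ) * num ) ) ) $]
Step 5: shift (. Stack=[( ( ( ( (] ptr=5 lookahead=id remaining=[id ) ) * num ) ) ) $]
Step 6: shift id. Stack=[( ( ( ( ( id] ptr=6 lookahead=) remaining=[) ) * num ) ) ) $]
Step 7: reduce F->id. Stack=[( ( ( ( ( F] ptr=6 lookahead=) remaining=[) ) * num ) ) ) $]

Answer: reduce F->id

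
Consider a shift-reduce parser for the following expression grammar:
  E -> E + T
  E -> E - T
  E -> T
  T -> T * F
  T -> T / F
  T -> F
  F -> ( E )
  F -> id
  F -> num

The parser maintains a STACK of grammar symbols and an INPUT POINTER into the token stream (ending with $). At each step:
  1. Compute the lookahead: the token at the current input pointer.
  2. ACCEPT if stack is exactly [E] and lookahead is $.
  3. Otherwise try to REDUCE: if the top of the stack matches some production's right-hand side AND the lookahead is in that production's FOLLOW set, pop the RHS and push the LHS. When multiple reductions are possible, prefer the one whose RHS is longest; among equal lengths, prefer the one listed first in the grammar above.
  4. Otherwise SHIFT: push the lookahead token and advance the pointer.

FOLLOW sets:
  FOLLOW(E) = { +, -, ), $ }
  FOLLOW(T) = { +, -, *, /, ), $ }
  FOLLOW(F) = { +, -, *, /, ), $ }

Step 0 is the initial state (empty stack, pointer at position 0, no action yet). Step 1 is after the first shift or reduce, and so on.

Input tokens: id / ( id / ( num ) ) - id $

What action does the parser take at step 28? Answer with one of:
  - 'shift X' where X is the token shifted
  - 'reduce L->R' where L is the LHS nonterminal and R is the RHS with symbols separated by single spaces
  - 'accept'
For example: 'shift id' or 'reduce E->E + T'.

Answer: accept

Derivation:
Step 1: shift id. Stack=[id] ptr=1 lookahead=/ remaining=[/ ( id / ( num ) ) - id $]
Step 2: reduce F->id. Stack=[F] ptr=1 lookahead=/ remaining=[/ ( id / ( num ) ) - id $]
Step 3: reduce T->F. Stack=[T] ptr=1 lookahead=/ remaining=[/ ( id / ( num ) ) - id $]
Step 4: shift /. Stack=[T /] ptr=2 lookahead=( remaining=[( id / ( num ) ) - id $]
Step 5: shift (. Stack=[T / (] ptr=3 lookahead=id remaining=[id / ( num ) ) - id $]
Step 6: shift id. Stack=[T / ( id] ptr=4 lookahead=/ remaining=[/ ( num ) ) - id $]
Step 7: reduce F->id. Stack=[T / ( F] ptr=4 lookahead=/ remaining=[/ ( num ) ) - id $]
Step 8: reduce T->F. Stack=[T / ( T] ptr=4 lookahead=/ remaining=[/ ( num ) ) - id $]
Step 9: shift /. Stack=[T / ( T /] ptr=5 lookahead=( remaining=[( num ) ) - id $]
Step 10: shift (. Stack=[T / ( T / (] ptr=6 lookahead=num remaining=[num ) ) - id $]
Step 11: shift num. Stack=[T / ( T / ( num] ptr=7 lookahead=) remaining=[) ) - id $]
Step 12: reduce F->num. Stack=[T / ( T / ( F] ptr=7 lookahead=) remaining=[) ) - id $]
Step 13: reduce T->F. Stack=[T / ( T / ( T] ptr=7 lookahead=) remaining=[) ) - id $]
Step 14: reduce E->T. Stack=[T / ( T / ( E] ptr=7 lookahead=) remaining=[) ) - id $]
Step 15: shift ). Stack=[T / ( T / ( E )] ptr=8 lookahead=) remaining=[) - id $]
Step 16: reduce F->( E ). Stack=[T / ( T / F] ptr=8 lookahead=) remaining=[) - id $]
Step 17: reduce T->T / F. Stack=[T / ( T] ptr=8 lookahead=) remaining=[) - id $]
Step 18: reduce E->T. Stack=[T / ( E] ptr=8 lookahead=) remaining=[) - id $]
Step 19: shift ). Stack=[T / ( E )] ptr=9 lookahead=- remaining=[- id $]
Step 20: reduce F->( E ). Stack=[T / F] ptr=9 lookahead=- remaining=[- id $]
Step 21: reduce T->T / F. Stack=[T] ptr=9 lookahead=- remaining=[- id $]
Step 22: reduce E->T. Stack=[E] ptr=9 lookahead=- remaining=[- id $]
Step 23: shift -. Stack=[E -] ptr=10 lookahead=id remaining=[id $]
Step 24: shift id. Stack=[E - id] ptr=11 lookahead=$ remaining=[$]
Step 25: reduce F->id. Stack=[E - F] ptr=11 lookahead=$ remaining=[$]
Step 26: reduce T->F. Stack=[E - T] ptr=11 lookahead=$ remaining=[$]
Step 27: reduce E->E - T. Stack=[E] ptr=11 lookahead=$ remaining=[$]
Step 28: accept. Stack=[E] ptr=11 lookahead=$ remaining=[$]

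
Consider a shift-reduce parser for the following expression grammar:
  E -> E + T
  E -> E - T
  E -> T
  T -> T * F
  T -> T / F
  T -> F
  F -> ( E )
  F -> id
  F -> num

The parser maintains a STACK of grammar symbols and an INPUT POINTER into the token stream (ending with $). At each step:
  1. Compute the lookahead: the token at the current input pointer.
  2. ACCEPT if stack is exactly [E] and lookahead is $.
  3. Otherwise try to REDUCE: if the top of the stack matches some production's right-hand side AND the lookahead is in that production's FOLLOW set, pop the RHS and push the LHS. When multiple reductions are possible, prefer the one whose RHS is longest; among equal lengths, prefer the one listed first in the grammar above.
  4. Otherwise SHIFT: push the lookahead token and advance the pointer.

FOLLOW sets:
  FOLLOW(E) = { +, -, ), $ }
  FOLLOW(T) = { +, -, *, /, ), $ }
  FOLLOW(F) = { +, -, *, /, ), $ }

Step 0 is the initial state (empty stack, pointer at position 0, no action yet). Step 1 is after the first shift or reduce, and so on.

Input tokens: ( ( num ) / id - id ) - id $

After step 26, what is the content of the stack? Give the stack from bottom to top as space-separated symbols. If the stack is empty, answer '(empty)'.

Answer: E - F

Derivation:
Step 1: shift (. Stack=[(] ptr=1 lookahead=( remaining=[( num ) / id - id ) - id $]
Step 2: shift (. Stack=[( (] ptr=2 lookahead=num remaining=[num ) / id - id ) - id $]
Step 3: shift num. Stack=[( ( num] ptr=3 lookahead=) remaining=[) / id - id ) - id $]
Step 4: reduce F->num. Stack=[( ( F] ptr=3 lookahead=) remaining=[) / id - id ) - id $]
Step 5: reduce T->F. Stack=[( ( T] ptr=3 lookahead=) remaining=[) / id - id ) - id $]
Step 6: reduce E->T. Stack=[( ( E] ptr=3 lookahead=) remaining=[) / id - id ) - id $]
Step 7: shift ). Stack=[( ( E )] ptr=4 lookahead=/ remaining=[/ id - id ) - id $]
Step 8: reduce F->( E ). Stack=[( F] ptr=4 lookahead=/ remaining=[/ id - id ) - id $]
Step 9: reduce T->F. Stack=[( T] ptr=4 lookahead=/ remaining=[/ id - id ) - id $]
Step 10: shift /. Stack=[( T /] ptr=5 lookahead=id remaining=[id - id ) - id $]
Step 11: shift id. Stack=[( T / id] ptr=6 lookahead=- remaining=[- id ) - id $]
Step 12: reduce F->id. Stack=[( T / F] ptr=6 lookahead=- remaining=[- id ) - id $]
Step 13: reduce T->T / F. Stack=[( T] ptr=6 lookahead=- remaining=[- id ) - id $]
Step 14: reduce E->T. Stack=[( E] ptr=6 lookahead=- remaining=[- id ) - id $]
Step 15: shift -. Stack=[( E -] ptr=7 lookahead=id remaining=[id ) - id $]
Step 16: shift id. Stack=[( E - id] ptr=8 lookahead=) remaining=[) - id $]
Step 17: reduce F->id. Stack=[( E - F] ptr=8 lookahead=) remaining=[) - id $]
Step 18: reduce T->F. Stack=[( E - T] ptr=8 lookahead=) remaining=[) - id $]
Step 19: reduce E->E - T. Stack=[( E] ptr=8 lookahead=) remaining=[) - id $]
Step 20: shift ). Stack=[( E )] ptr=9 lookahead=- remaining=[- id $]
Step 21: reduce F->( E ). Stack=[F] ptr=9 lookahead=- remaining=[- id $]
Step 22: reduce T->F. Stack=[T] ptr=9 lookahead=- remaining=[- id $]
Step 23: reduce E->T. Stack=[E] ptr=9 lookahead=- remaining=[- id $]
Step 24: shift -. Stack=[E -] ptr=10 lookahead=id remaining=[id $]
Step 25: shift id. Stack=[E - id] ptr=11 lookahead=$ remaining=[$]
Step 26: reduce F->id. Stack=[E - F] ptr=11 lookahead=$ remaining=[$]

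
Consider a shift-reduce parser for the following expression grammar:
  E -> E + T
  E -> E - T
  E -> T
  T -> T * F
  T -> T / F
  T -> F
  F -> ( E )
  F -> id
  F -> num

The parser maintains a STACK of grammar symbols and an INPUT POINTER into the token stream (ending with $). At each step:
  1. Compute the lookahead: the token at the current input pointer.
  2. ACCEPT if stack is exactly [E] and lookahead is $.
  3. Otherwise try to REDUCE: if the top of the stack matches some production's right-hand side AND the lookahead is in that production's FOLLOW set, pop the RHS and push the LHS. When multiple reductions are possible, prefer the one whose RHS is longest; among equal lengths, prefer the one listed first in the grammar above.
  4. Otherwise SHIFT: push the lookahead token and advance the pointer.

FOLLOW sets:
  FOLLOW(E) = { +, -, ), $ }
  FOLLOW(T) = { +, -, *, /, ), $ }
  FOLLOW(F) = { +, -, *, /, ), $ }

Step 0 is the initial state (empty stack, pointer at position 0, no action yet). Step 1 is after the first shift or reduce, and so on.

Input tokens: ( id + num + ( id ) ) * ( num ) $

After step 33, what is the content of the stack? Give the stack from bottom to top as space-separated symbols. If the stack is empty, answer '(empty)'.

Answer: E

Derivation:
Step 1: shift (. Stack=[(] ptr=1 lookahead=id remaining=[id + num + ( id ) ) * ( num ) $]
Step 2: shift id. Stack=[( id] ptr=2 lookahead=+ remaining=[+ num + ( id ) ) * ( num ) $]
Step 3: reduce F->id. Stack=[( F] ptr=2 lookahead=+ remaining=[+ num + ( id ) ) * ( num ) $]
Step 4: reduce T->F. Stack=[( T] ptr=2 lookahead=+ remaining=[+ num + ( id ) ) * ( num ) $]
Step 5: reduce E->T. Stack=[( E] ptr=2 lookahead=+ remaining=[+ num + ( id ) ) * ( num ) $]
Step 6: shift +. Stack=[( E +] ptr=3 lookahead=num remaining=[num + ( id ) ) * ( num ) $]
Step 7: shift num. Stack=[( E + num] ptr=4 lookahead=+ remaining=[+ ( id ) ) * ( num ) $]
Step 8: reduce F->num. Stack=[( E + F] ptr=4 lookahead=+ remaining=[+ ( id ) ) * ( num ) $]
Step 9: reduce T->F. Stack=[( E + T] ptr=4 lookahead=+ remaining=[+ ( id ) ) * ( num ) $]
Step 10: reduce E->E + T. Stack=[( E] ptr=4 lookahead=+ remaining=[+ ( id ) ) * ( num ) $]
Step 11: shift +. Stack=[( E +] ptr=5 lookahead=( remaining=[( id ) ) * ( num ) $]
Step 12: shift (. Stack=[( E + (] ptr=6 lookahead=id remaining=[id ) ) * ( num ) $]
Step 13: shift id. Stack=[( E + ( id] ptr=7 lookahead=) remaining=[) ) * ( num ) $]
Step 14: reduce F->id. Stack=[( E + ( F] ptr=7 lookahead=) remaining=[) ) * ( num ) $]
Step 15: reduce T->F. Stack=[( E + ( T] ptr=7 lookahead=) remaining=[) ) * ( num ) $]
Step 16: reduce E->T. Stack=[( E + ( E] ptr=7 lookahead=) remaining=[) ) * ( num ) $]
Step 17: shift ). Stack=[( E + ( E )] ptr=8 lookahead=) remaining=[) * ( num ) $]
Step 18: reduce F->( E ). Stack=[( E + F] ptr=8 lookahead=) remaining=[) * ( num ) $]
Step 19: reduce T->F. Stack=[( E + T] ptr=8 lookahead=) remaining=[) * ( num ) $]
Step 20: reduce E->E + T. Stack=[( E] ptr=8 lookahead=) remaining=[) * ( num ) $]
Step 21: shift ). Stack=[( E )] ptr=9 lookahead=* remaining=[* ( num ) $]
Step 22: reduce F->( E ). Stack=[F] ptr=9 lookahead=* remaining=[* ( num ) $]
Step 23: reduce T->F. Stack=[T] ptr=9 lookahead=* remaining=[* ( num ) $]
Step 24: shift *. Stack=[T *] ptr=10 lookahead=( remaining=[( num ) $]
Step 25: shift (. Stack=[T * (] ptr=11 lookahead=num remaining=[num ) $]
Step 26: shift num. Stack=[T * ( num] ptr=12 lookahead=) remaining=[) $]
Step 27: reduce F->num. Stack=[T * ( F] ptr=12 lookahead=) remaining=[) $]
Step 28: reduce T->F. Stack=[T * ( T] ptr=12 lookahead=) remaining=[) $]
Step 29: reduce E->T. Stack=[T * ( E] ptr=12 lookahead=) remaining=[) $]
Step 30: shift ). Stack=[T * ( E )] ptr=13 lookahead=$ remaining=[$]
Step 31: reduce F->( E ). Stack=[T * F] ptr=13 lookahead=$ remaining=[$]
Step 32: reduce T->T * F. Stack=[T] ptr=13 lookahead=$ remaining=[$]
Step 33: reduce E->T. Stack=[E] ptr=13 lookahead=$ remaining=[$]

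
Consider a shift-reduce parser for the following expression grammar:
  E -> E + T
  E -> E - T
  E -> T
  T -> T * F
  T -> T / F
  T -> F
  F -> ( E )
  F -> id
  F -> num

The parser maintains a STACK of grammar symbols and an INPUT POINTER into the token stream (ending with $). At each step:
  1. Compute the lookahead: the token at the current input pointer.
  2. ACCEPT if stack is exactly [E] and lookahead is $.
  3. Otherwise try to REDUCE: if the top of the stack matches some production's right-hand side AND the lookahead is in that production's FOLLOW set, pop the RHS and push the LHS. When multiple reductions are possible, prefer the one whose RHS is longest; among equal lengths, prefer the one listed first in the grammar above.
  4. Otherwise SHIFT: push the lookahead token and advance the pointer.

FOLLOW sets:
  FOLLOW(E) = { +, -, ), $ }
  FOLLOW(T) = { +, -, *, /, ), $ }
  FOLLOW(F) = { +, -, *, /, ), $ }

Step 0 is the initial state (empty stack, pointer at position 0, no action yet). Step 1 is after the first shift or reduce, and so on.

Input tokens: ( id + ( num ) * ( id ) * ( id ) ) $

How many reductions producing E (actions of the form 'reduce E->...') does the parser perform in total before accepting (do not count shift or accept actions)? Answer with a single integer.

Answer: 6

Derivation:
Step 1: shift (. Stack=[(] ptr=1 lookahead=id remaining=[id + ( num ) * ( id ) * ( id ) ) $]
Step 2: shift id. Stack=[( id] ptr=2 lookahead=+ remaining=[+ ( num ) * ( id ) * ( id ) ) $]
Step 3: reduce F->id. Stack=[( F] ptr=2 lookahead=+ remaining=[+ ( num ) * ( id ) * ( id ) ) $]
Step 4: reduce T->F. Stack=[( T] ptr=2 lookahead=+ remaining=[+ ( num ) * ( id ) * ( id ) ) $]
Step 5: reduce E->T. Stack=[( E] ptr=2 lookahead=+ remaining=[+ ( num ) * ( id ) * ( id ) ) $]
Step 6: shift +. Stack=[( E +] ptr=3 lookahead=( remaining=[( num ) * ( id ) * ( id ) ) $]
Step 7: shift (. Stack=[( E + (] ptr=4 lookahead=num remaining=[num ) * ( id ) * ( id ) ) $]
Step 8: shift num. Stack=[( E + ( num] ptr=5 lookahead=) remaining=[) * ( id ) * ( id ) ) $]
Step 9: reduce F->num. Stack=[( E + ( F] ptr=5 lookahead=) remaining=[) * ( id ) * ( id ) ) $]
Step 10: reduce T->F. Stack=[( E + ( T] ptr=5 lookahead=) remaining=[) * ( id ) * ( id ) ) $]
Step 11: reduce E->T. Stack=[( E + ( E] ptr=5 lookahead=) remaining=[) * ( id ) * ( id ) ) $]
Step 12: shift ). Stack=[( E + ( E )] ptr=6 lookahead=* remaining=[* ( id ) * ( id ) ) $]
Step 13: reduce F->( E ). Stack=[( E + F] ptr=6 lookahead=* remaining=[* ( id ) * ( id ) ) $]
Step 14: reduce T->F. Stack=[( E + T] ptr=6 lookahead=* remaining=[* ( id ) * ( id ) ) $]
Step 15: shift *. Stack=[( E + T *] ptr=7 lookahead=( remaining=[( id ) * ( id ) ) $]
Step 16: shift (. Stack=[( E + T * (] ptr=8 lookahead=id remaining=[id ) * ( id ) ) $]
Step 17: shift id. Stack=[( E + T * ( id] ptr=9 lookahead=) remaining=[) * ( id ) ) $]
Step 18: reduce F->id. Stack=[( E + T * ( F] ptr=9 lookahead=) remaining=[) * ( id ) ) $]
Step 19: reduce T->F. Stack=[( E + T * ( T] ptr=9 lookahead=) remaining=[) * ( id ) ) $]
Step 20: reduce E->T. Stack=[( E + T * ( E] ptr=9 lookahead=) remaining=[) * ( id ) ) $]
Step 21: shift ). Stack=[( E + T * ( E )] ptr=10 lookahead=* remaining=[* ( id ) ) $]
Step 22: reduce F->( E ). Stack=[( E + T * F] ptr=10 lookahead=* remaining=[* ( id ) ) $]
Step 23: reduce T->T * F. Stack=[( E + T] ptr=10 lookahead=* remaining=[* ( id ) ) $]
Step 24: shift *. Stack=[( E + T *] ptr=11 lookahead=( remaining=[( id ) ) $]
Step 25: shift (. Stack=[( E + T * (] ptr=12 lookahead=id remaining=[id ) ) $]
Step 26: shift id. Stack=[( E + T * ( id] ptr=13 lookahead=) remaining=[) ) $]
Step 27: reduce F->id. Stack=[( E + T * ( F] ptr=13 lookahead=) remaining=[) ) $]
Step 28: reduce T->F. Stack=[( E + T * ( T] ptr=13 lookahead=) remaining=[) ) $]
Step 29: reduce E->T. Stack=[( E + T * ( E] ptr=13 lookahead=) remaining=[) ) $]
Step 30: shift ). Stack=[( E + T * ( E )] ptr=14 lookahead=) remaining=[) $]
Step 31: reduce F->( E ). Stack=[( E + T * F] ptr=14 lookahead=) remaining=[) $]
Step 32: reduce T->T * F. Stack=[( E + T] ptr=14 lookahead=) remaining=[) $]
Step 33: reduce E->E + T. Stack=[( E] ptr=14 lookahead=) remaining=[) $]
Step 34: shift ). Stack=[( E )] ptr=15 lookahead=$ remaining=[$]
Step 35: reduce F->( E ). Stack=[F] ptr=15 lookahead=$ remaining=[$]
Step 36: reduce T->F. Stack=[T] ptr=15 lookahead=$ remaining=[$]
Step 37: reduce E->T. Stack=[E] ptr=15 lookahead=$ remaining=[$]
Step 38: accept. Stack=[E] ptr=15 lookahead=$ remaining=[$]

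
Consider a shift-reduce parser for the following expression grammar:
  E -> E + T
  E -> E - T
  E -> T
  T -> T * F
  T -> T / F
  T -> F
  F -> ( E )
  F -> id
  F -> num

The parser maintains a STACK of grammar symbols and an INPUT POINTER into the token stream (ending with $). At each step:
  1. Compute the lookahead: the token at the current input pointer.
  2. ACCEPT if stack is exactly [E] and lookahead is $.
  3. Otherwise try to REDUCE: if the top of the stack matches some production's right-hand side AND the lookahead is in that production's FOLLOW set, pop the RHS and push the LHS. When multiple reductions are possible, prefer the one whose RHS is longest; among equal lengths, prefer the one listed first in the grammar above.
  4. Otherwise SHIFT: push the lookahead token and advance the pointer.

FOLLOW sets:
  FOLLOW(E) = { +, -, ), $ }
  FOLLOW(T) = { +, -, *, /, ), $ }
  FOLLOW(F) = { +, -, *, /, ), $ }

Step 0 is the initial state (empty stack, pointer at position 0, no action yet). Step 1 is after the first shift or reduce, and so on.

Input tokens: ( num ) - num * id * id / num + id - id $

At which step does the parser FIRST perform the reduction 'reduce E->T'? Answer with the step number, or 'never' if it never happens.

Answer: 5

Derivation:
Step 1: shift (. Stack=[(] ptr=1 lookahead=num remaining=[num ) - num * id * id / num + id - id $]
Step 2: shift num. Stack=[( num] ptr=2 lookahead=) remaining=[) - num * id * id / num + id - id $]
Step 3: reduce F->num. Stack=[( F] ptr=2 lookahead=) remaining=[) - num * id * id / num + id - id $]
Step 4: reduce T->F. Stack=[( T] ptr=2 lookahead=) remaining=[) - num * id * id / num + id - id $]
Step 5: reduce E->T. Stack=[( E] ptr=2 lookahead=) remaining=[) - num * id * id / num + id - id $]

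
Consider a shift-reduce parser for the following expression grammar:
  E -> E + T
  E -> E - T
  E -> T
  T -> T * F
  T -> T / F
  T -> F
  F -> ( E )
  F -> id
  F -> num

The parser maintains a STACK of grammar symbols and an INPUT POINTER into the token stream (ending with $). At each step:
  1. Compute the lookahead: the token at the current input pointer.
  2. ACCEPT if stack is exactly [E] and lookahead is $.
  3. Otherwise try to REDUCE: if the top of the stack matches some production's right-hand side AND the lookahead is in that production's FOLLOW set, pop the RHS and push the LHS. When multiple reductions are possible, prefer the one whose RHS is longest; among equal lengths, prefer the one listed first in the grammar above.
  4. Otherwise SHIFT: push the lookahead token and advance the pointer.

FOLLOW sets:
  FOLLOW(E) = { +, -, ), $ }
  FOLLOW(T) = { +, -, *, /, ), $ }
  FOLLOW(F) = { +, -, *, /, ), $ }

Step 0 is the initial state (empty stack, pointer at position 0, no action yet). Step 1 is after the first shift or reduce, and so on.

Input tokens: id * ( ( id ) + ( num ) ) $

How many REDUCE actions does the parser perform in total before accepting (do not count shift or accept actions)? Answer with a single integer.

Answer: 17

Derivation:
Step 1: shift id. Stack=[id] ptr=1 lookahead=* remaining=[* ( ( id ) + ( num ) ) $]
Step 2: reduce F->id. Stack=[F] ptr=1 lookahead=* remaining=[* ( ( id ) + ( num ) ) $]
Step 3: reduce T->F. Stack=[T] ptr=1 lookahead=* remaining=[* ( ( id ) + ( num ) ) $]
Step 4: shift *. Stack=[T *] ptr=2 lookahead=( remaining=[( ( id ) + ( num ) ) $]
Step 5: shift (. Stack=[T * (] ptr=3 lookahead=( remaining=[( id ) + ( num ) ) $]
Step 6: shift (. Stack=[T * ( (] ptr=4 lookahead=id remaining=[id ) + ( num ) ) $]
Step 7: shift id. Stack=[T * ( ( id] ptr=5 lookahead=) remaining=[) + ( num ) ) $]
Step 8: reduce F->id. Stack=[T * ( ( F] ptr=5 lookahead=) remaining=[) + ( num ) ) $]
Step 9: reduce T->F. Stack=[T * ( ( T] ptr=5 lookahead=) remaining=[) + ( num ) ) $]
Step 10: reduce E->T. Stack=[T * ( ( E] ptr=5 lookahead=) remaining=[) + ( num ) ) $]
Step 11: shift ). Stack=[T * ( ( E )] ptr=6 lookahead=+ remaining=[+ ( num ) ) $]
Step 12: reduce F->( E ). Stack=[T * ( F] ptr=6 lookahead=+ remaining=[+ ( num ) ) $]
Step 13: reduce T->F. Stack=[T * ( T] ptr=6 lookahead=+ remaining=[+ ( num ) ) $]
Step 14: reduce E->T. Stack=[T * ( E] ptr=6 lookahead=+ remaining=[+ ( num ) ) $]
Step 15: shift +. Stack=[T * ( E +] ptr=7 lookahead=( remaining=[( num ) ) $]
Step 16: shift (. Stack=[T * ( E + (] ptr=8 lookahead=num remaining=[num ) ) $]
Step 17: shift num. Stack=[T * ( E + ( num] ptr=9 lookahead=) remaining=[) ) $]
Step 18: reduce F->num. Stack=[T * ( E + ( F] ptr=9 lookahead=) remaining=[) ) $]
Step 19: reduce T->F. Stack=[T * ( E + ( T] ptr=9 lookahead=) remaining=[) ) $]
Step 20: reduce E->T. Stack=[T * ( E + ( E] ptr=9 lookahead=) remaining=[) ) $]
Step 21: shift ). Stack=[T * ( E + ( E )] ptr=10 lookahead=) remaining=[) $]
Step 22: reduce F->( E ). Stack=[T * ( E + F] ptr=10 lookahead=) remaining=[) $]
Step 23: reduce T->F. Stack=[T * ( E + T] ptr=10 lookahead=) remaining=[) $]
Step 24: reduce E->E + T. Stack=[T * ( E] ptr=10 lookahead=) remaining=[) $]
Step 25: shift ). Stack=[T * ( E )] ptr=11 lookahead=$ remaining=[$]
Step 26: reduce F->( E ). Stack=[T * F] ptr=11 lookahead=$ remaining=[$]
Step 27: reduce T->T * F. Stack=[T] ptr=11 lookahead=$ remaining=[$]
Step 28: reduce E->T. Stack=[E] ptr=11 lookahead=$ remaining=[$]
Step 29: accept. Stack=[E] ptr=11 lookahead=$ remaining=[$]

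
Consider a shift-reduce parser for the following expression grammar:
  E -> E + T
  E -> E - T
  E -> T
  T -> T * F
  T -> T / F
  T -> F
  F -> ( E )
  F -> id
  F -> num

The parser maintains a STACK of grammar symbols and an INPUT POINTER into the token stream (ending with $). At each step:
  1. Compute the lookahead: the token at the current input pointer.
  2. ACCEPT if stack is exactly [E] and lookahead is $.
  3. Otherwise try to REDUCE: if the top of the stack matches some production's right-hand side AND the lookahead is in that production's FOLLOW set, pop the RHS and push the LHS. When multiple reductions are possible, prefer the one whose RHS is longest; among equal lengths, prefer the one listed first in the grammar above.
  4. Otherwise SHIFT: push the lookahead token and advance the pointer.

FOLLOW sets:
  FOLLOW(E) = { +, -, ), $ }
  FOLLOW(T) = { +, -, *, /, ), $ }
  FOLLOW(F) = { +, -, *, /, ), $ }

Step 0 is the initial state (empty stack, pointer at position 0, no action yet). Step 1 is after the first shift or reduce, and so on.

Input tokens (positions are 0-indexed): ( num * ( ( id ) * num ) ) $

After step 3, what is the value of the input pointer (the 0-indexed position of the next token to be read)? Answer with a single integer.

Step 1: shift (. Stack=[(] ptr=1 lookahead=num remaining=[num * ( ( id ) * num ) ) $]
Step 2: shift num. Stack=[( num] ptr=2 lookahead=* remaining=[* ( ( id ) * num ) ) $]
Step 3: reduce F->num. Stack=[( F] ptr=2 lookahead=* remaining=[* ( ( id ) * num ) ) $]

Answer: 2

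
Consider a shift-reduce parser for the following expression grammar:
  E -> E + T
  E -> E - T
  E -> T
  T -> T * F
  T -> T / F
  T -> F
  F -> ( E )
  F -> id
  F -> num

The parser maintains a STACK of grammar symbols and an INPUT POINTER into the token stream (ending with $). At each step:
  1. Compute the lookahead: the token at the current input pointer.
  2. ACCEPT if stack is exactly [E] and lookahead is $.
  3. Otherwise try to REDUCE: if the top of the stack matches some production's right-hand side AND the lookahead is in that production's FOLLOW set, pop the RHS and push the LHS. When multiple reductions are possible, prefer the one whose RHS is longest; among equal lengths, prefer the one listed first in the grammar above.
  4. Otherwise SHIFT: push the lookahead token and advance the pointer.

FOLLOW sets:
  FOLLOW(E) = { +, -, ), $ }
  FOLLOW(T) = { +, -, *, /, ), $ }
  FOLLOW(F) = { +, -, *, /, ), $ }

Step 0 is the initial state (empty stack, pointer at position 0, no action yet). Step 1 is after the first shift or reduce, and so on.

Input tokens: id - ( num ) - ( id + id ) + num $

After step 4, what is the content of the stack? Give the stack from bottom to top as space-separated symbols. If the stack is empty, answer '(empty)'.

Step 1: shift id. Stack=[id] ptr=1 lookahead=- remaining=[- ( num ) - ( id + id ) + num $]
Step 2: reduce F->id. Stack=[F] ptr=1 lookahead=- remaining=[- ( num ) - ( id + id ) + num $]
Step 3: reduce T->F. Stack=[T] ptr=1 lookahead=- remaining=[- ( num ) - ( id + id ) + num $]
Step 4: reduce E->T. Stack=[E] ptr=1 lookahead=- remaining=[- ( num ) - ( id + id ) + num $]

Answer: E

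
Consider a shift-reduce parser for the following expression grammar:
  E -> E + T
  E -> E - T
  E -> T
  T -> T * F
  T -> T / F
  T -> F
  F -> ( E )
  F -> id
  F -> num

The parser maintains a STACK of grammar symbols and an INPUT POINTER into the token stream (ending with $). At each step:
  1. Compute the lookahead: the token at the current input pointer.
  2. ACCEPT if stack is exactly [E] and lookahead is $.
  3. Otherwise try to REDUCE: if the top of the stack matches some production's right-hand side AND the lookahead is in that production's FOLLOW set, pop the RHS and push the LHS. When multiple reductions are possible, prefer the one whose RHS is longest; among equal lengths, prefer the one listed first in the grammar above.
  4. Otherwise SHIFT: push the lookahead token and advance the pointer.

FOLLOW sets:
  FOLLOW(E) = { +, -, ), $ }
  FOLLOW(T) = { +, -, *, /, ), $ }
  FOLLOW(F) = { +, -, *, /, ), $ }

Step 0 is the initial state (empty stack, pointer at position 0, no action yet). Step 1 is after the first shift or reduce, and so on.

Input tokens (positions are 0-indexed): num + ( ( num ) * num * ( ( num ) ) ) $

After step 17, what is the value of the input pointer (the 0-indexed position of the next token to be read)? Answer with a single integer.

Answer: 8

Derivation:
Step 1: shift num. Stack=[num] ptr=1 lookahead=+ remaining=[+ ( ( num ) * num * ( ( num ) ) ) $]
Step 2: reduce F->num. Stack=[F] ptr=1 lookahead=+ remaining=[+ ( ( num ) * num * ( ( num ) ) ) $]
Step 3: reduce T->F. Stack=[T] ptr=1 lookahead=+ remaining=[+ ( ( num ) * num * ( ( num ) ) ) $]
Step 4: reduce E->T. Stack=[E] ptr=1 lookahead=+ remaining=[+ ( ( num ) * num * ( ( num ) ) ) $]
Step 5: shift +. Stack=[E +] ptr=2 lookahead=( remaining=[( ( num ) * num * ( ( num ) ) ) $]
Step 6: shift (. Stack=[E + (] ptr=3 lookahead=( remaining=[( num ) * num * ( ( num ) ) ) $]
Step 7: shift (. Stack=[E + ( (] ptr=4 lookahead=num remaining=[num ) * num * ( ( num ) ) ) $]
Step 8: shift num. Stack=[E + ( ( num] ptr=5 lookahead=) remaining=[) * num * ( ( num ) ) ) $]
Step 9: reduce F->num. Stack=[E + ( ( F] ptr=5 lookahead=) remaining=[) * num * ( ( num ) ) ) $]
Step 10: reduce T->F. Stack=[E + ( ( T] ptr=5 lookahead=) remaining=[) * num * ( ( num ) ) ) $]
Step 11: reduce E->T. Stack=[E + ( ( E] ptr=5 lookahead=) remaining=[) * num * ( ( num ) ) ) $]
Step 12: shift ). Stack=[E + ( ( E )] ptr=6 lookahead=* remaining=[* num * ( ( num ) ) ) $]
Step 13: reduce F->( E ). Stack=[E + ( F] ptr=6 lookahead=* remaining=[* num * ( ( num ) ) ) $]
Step 14: reduce T->F. Stack=[E + ( T] ptr=6 lookahead=* remaining=[* num * ( ( num ) ) ) $]
Step 15: shift *. Stack=[E + ( T *] ptr=7 lookahead=num remaining=[num * ( ( num ) ) ) $]
Step 16: shift num. Stack=[E + ( T * num] ptr=8 lookahead=* remaining=[* ( ( num ) ) ) $]
Step 17: reduce F->num. Stack=[E + ( T * F] ptr=8 lookahead=* remaining=[* ( ( num ) ) ) $]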